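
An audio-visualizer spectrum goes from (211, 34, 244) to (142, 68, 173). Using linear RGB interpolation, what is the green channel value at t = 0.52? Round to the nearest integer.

52

G = 34 + 0.52 × (68 − 34) = 51.68 → 52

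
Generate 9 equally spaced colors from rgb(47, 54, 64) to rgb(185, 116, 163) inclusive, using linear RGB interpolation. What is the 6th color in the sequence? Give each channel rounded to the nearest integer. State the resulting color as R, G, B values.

(133, 93, 126)

With 9 swatches and endpoints inclusive, swatch 6 sits at t = (6 − 1)/(9 − 1) = 5/8 ≈ 0.625.
R = 47 + 0.625 × (185 − 47) = 133.25 → 133
G = 54 + 0.625 × (116 − 54) = 92.75 → 93
B = 64 + 0.625 × (163 − 64) = 125.875 → 126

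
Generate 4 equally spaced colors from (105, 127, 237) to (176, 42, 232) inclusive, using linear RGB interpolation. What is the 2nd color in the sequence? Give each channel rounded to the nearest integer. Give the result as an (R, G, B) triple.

With 4 swatches and endpoints inclusive, swatch 2 sits at t = (2 − 1)/(4 − 1) = 1/3 ≈ 0.3333.
R = 105 + 0.3333 × (176 − 105) = 128.664 → 129
G = 127 + 0.3333 × (42 − 127) = 98.669 → 99
B = 237 + 0.3333 × (232 − 237) = 235.333 → 235

(129, 99, 235)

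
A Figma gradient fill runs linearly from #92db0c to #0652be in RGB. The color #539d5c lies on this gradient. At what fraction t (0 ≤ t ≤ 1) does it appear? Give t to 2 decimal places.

0.45

Invert the lerp on the B channel (largest span, 178): t = (92 − 12) / (190 − 12) = 80/178 = 0.44944.
Check on R: (83 − 146)/(6 − 146) = 0.45 ✓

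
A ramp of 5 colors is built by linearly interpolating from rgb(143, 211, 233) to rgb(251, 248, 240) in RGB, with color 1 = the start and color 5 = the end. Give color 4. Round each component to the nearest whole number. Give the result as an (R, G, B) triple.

(224, 239, 238)

With 5 swatches and endpoints inclusive, swatch 4 sits at t = (4 − 1)/(5 − 1) = 3/4 ≈ 0.75.
R = 143 + 0.75 × (251 − 143) = 224 → 224
G = 211 + 0.75 × (248 − 211) = 238.75 → 239
B = 233 + 0.75 × (240 − 233) = 238.25 → 238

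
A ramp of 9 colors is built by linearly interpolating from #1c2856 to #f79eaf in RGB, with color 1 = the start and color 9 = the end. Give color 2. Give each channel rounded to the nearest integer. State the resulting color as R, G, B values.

With 9 swatches and endpoints inclusive, swatch 2 sits at t = (2 − 1)/(9 − 1) = 1/8 ≈ 0.125.
#1c2856 → (28, 40, 86); #f79eaf → (247, 158, 175).
R = 28 + 0.125 × (247 − 28) = 55.375 → 55
G = 40 + 0.125 × (158 − 40) = 54.75 → 55
B = 86 + 0.125 × (175 − 86) = 97.125 → 97

(55, 55, 97)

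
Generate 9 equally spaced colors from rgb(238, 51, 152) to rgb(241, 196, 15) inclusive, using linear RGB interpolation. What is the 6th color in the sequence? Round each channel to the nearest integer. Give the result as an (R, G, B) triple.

(240, 142, 66)

With 9 swatches and endpoints inclusive, swatch 6 sits at t = (6 − 1)/(9 − 1) = 5/8 ≈ 0.625.
R = 238 + 0.625 × (241 − 238) = 239.875 → 240
G = 51 + 0.625 × (196 − 51) = 141.625 → 142
B = 152 + 0.625 × (15 − 152) = 66.375 → 66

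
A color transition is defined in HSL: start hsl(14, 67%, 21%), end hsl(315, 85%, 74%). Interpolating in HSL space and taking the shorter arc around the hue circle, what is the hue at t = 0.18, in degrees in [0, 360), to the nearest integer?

3

Hue: 315 − 14 = 301°, but |301| > 180 so the shorter arc goes the other way: Δh = 301 − 360 = -59°.
H = 14 + 0.18 × (-59) = 3.38 → 3°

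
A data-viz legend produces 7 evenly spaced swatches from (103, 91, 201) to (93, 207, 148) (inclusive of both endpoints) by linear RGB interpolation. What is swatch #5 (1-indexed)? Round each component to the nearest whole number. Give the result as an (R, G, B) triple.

(96, 168, 166)

With 7 swatches and endpoints inclusive, swatch 5 sits at t = (5 − 1)/(7 − 1) = 4/6 ≈ 0.6667.
R = 103 + 0.6667 × (93 − 103) = 96.333 → 96
G = 91 + 0.6667 × (207 − 91) = 168.337 → 168
B = 201 + 0.6667 × (148 − 201) = 165.665 → 166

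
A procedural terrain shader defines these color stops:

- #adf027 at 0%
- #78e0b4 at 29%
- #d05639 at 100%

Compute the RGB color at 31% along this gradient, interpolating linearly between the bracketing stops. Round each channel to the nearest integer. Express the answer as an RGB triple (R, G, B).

31% lies between the 29% and 100% stops, so the local fraction is t = (31 − 29)/(100 − 29) = 2/71 ≈ 0.0282.
#78e0b4 → (120, 224, 180); #d05639 → (208, 86, 57).
R = 120 + 0.0282 × (208 − 120) = 122.482 → 122
G = 224 + 0.0282 × (86 − 224) = 220.108 → 220
B = 180 + 0.0282 × (57 − 180) = 176.531 → 177

(122, 220, 177)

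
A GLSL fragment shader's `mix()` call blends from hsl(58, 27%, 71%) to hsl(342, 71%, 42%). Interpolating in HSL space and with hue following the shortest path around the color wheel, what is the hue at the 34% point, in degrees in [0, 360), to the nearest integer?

32

Hue: 342 − 58 = 284°, but |284| > 180 so the shorter arc goes the other way: Δh = 284 − 360 = -76°.
H = 58 + 0.34 × (-76) = 32.16 → 32°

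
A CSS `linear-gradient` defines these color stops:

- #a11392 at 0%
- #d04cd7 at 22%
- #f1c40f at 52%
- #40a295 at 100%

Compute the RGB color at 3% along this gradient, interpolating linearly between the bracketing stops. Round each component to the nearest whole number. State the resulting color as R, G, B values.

(167, 27, 155)

3% lies between the 0% and 22% stops, so the local fraction is t = (3 − 0)/(22 − 0) = 3/22 ≈ 0.1364.
#a11392 → (161, 19, 146); #d04cd7 → (208, 76, 215).
R = 161 + 0.1364 × (208 − 161) = 167.411 → 167
G = 19 + 0.1364 × (76 − 19) = 26.775 → 27
B = 146 + 0.1364 × (215 − 146) = 155.412 → 155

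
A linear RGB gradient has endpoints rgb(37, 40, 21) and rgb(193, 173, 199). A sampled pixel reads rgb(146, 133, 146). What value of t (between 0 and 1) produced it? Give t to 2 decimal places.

Invert the lerp on the B channel (largest span, 178): t = (146 − 21) / (199 − 21) = 125/178 = 0.70225.
Check on R: (146 − 37)/(193 − 37) = 0.6987 ✓

0.70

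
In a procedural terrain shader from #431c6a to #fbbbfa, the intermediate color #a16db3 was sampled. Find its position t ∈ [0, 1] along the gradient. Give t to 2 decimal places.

0.51

Invert the lerp on the R channel (largest span, 184): t = (161 − 67) / (251 − 67) = 94/184 = 0.51087.
Check on G: (109 − 28)/(187 − 28) = 0.5094 ✓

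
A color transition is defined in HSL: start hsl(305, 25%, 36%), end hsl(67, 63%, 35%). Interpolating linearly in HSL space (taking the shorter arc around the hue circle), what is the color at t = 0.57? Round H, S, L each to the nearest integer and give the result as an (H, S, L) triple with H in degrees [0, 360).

(15, 47, 35)

Hue: 67 − 305 = -238°, but |-238| > 180 so the shorter arc goes the other way: Δh = -238 + 360 = 122°.
H = 305 + 0.57 × (122) = 374.54 → 375 → 375 mod 360 = 15°
S = 25 + 0.57 × (63 − 25) = 46.66 → 47%
L = 36 + 0.57 × (35 − 36) = 35.43 → 35%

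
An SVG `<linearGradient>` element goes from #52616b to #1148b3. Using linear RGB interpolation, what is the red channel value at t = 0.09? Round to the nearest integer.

R₁ = 82 (from #52616b), R₂ = 17 (from #1148b3).
R = 82 + 0.09 × (17 − 82) = 76.15 → 76

76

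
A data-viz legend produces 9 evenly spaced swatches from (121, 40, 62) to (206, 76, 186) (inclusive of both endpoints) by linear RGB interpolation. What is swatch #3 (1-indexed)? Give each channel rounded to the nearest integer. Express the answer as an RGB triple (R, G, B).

(142, 49, 93)

With 9 swatches and endpoints inclusive, swatch 3 sits at t = (3 − 1)/(9 − 1) = 2/8 ≈ 0.25.
R = 121 + 0.25 × (206 − 121) = 142.25 → 142
G = 40 + 0.25 × (76 − 40) = 49 → 49
B = 62 + 0.25 × (186 − 62) = 93 → 93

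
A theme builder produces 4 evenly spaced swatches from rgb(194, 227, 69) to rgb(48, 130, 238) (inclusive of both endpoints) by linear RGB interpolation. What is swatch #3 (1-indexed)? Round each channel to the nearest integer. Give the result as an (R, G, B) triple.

(97, 162, 182)

With 4 swatches and endpoints inclusive, swatch 3 sits at t = (3 − 1)/(4 − 1) = 2/3 ≈ 0.6667.
R = 194 + 0.6667 × (48 − 194) = 96.662 → 97
G = 227 + 0.6667 × (130 − 227) = 162.33 → 162
B = 69 + 0.6667 × (238 − 69) = 181.672 → 182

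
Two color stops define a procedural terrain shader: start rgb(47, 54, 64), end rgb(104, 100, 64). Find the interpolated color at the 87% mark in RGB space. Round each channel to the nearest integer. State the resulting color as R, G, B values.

87% corresponds to t = 0.87.
R = 47 + 0.87 × (104 − 47) = 47 + 0.87 × 57 = 96.59 → 97
G = 54 + 0.87 × (100 − 54) = 54 + 0.87 × 46 = 94.02 → 94
B = 64 + 0.87 × (64 − 64) = 64 + 0.87 × 0 = 64 → 64

(97, 94, 64)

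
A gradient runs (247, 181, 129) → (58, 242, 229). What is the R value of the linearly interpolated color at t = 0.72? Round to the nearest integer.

111

R = 247 + 0.72 × (58 − 247) = 110.92 → 111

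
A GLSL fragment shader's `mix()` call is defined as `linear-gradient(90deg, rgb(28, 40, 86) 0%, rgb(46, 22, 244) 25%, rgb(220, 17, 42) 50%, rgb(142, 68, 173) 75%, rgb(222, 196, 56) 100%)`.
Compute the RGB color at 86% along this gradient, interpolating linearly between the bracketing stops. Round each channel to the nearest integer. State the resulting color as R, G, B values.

(177, 124, 122)

86% lies between the 75% and 100% stops, so the local fraction is t = (86 − 75)/(100 − 75) = 11/25 ≈ 0.44.
R = 142 + 0.44 × (222 − 142) = 177.2 → 177
G = 68 + 0.44 × (196 − 68) = 124.32 → 124
B = 173 + 0.44 × (56 − 173) = 121.52 → 122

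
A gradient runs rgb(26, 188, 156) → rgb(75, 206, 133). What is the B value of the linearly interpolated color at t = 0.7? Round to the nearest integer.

140

B = 156 + 0.7 × (133 − 156) = 139.9 → 140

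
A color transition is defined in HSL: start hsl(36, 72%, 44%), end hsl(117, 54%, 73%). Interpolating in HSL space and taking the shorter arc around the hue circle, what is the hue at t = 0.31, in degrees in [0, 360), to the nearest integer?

Hue arc: Δh = 117 − 36 = 81° (|Δh| ≤ 180, already the shorter path).
H = 36 + 0.31 × (81) = 61.11 → 61°

61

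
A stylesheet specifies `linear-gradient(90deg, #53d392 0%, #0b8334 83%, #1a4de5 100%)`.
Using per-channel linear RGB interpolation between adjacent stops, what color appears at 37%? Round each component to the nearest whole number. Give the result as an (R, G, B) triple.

37% lies between the 0% and 83% stops, so the local fraction is t = (37 − 0)/(83 − 0) = 37/83 ≈ 0.4458.
#53d392 → (83, 211, 146); #0b8334 → (11, 131, 52).
R = 83 + 0.4458 × (11 − 83) = 50.902 → 51
G = 211 + 0.4458 × (131 − 211) = 175.336 → 175
B = 146 + 0.4458 × (52 − 146) = 104.095 → 104

(51, 175, 104)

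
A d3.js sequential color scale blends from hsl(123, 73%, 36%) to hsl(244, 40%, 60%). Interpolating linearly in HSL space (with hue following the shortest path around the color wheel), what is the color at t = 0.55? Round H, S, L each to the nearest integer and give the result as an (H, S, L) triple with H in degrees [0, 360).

(190, 55, 49)

Hue arc: Δh = 244 − 123 = 121° (|Δh| ≤ 180, already the shorter path).
H = 123 + 0.55 × (121) = 189.55 → 190°
S = 73 + 0.55 × (40 − 73) = 54.85 → 55%
L = 36 + 0.55 × (60 − 36) = 49.2 → 49%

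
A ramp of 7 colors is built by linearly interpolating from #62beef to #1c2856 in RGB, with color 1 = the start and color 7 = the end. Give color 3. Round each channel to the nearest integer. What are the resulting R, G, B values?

(75, 140, 188)

With 7 swatches and endpoints inclusive, swatch 3 sits at t = (3 − 1)/(7 − 1) = 2/6 ≈ 0.3333.
#62beef → (98, 190, 239); #1c2856 → (28, 40, 86).
R = 98 + 0.3333 × (28 − 98) = 74.669 → 75
G = 190 + 0.3333 × (40 − 190) = 140.005 → 140
B = 239 + 0.3333 × (86 − 239) = 188.005 → 188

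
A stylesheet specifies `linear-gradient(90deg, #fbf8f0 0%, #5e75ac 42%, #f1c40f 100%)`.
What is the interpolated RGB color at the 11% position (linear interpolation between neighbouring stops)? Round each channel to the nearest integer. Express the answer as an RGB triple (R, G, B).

11% lies between the 0% and 42% stops, so the local fraction is t = (11 − 0)/(42 − 0) = 11/42 ≈ 0.2619.
#fbf8f0 → (251, 248, 240); #5e75ac → (94, 117, 172).
R = 251 + 0.2619 × (94 − 251) = 209.882 → 210
G = 248 + 0.2619 × (117 − 248) = 213.691 → 214
B = 240 + 0.2619 × (172 − 240) = 222.191 → 222

(210, 214, 222)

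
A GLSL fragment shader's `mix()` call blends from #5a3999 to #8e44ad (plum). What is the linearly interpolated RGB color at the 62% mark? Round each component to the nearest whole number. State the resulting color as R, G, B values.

(122, 64, 165)

#5a3999 → (90, 57, 153); #8e44ad → (142, 68, 173).
62% corresponds to t = 0.62.
R = 90 + 0.62 × (142 − 90) = 90 + 0.62 × 52 = 122.24 → 122
G = 57 + 0.62 × (68 − 57) = 57 + 0.62 × 11 = 63.82 → 64
B = 153 + 0.62 × (173 − 153) = 153 + 0.62 × 20 = 165.4 → 165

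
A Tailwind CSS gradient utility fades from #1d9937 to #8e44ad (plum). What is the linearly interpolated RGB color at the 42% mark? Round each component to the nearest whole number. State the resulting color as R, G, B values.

(76, 117, 105)

#1d9937 → (29, 153, 55); #8e44ad → (142, 68, 173).
42% corresponds to t = 0.42.
R = 29 + 0.42 × (142 − 29) = 29 + 0.42 × 113 = 76.46 → 76
G = 153 + 0.42 × (68 − 153) = 153 + 0.42 × -85 = 117.3 → 117
B = 55 + 0.42 × (173 − 55) = 55 + 0.42 × 118 = 104.56 → 105
So the blended color is (76, 117, 105), about #4c7569.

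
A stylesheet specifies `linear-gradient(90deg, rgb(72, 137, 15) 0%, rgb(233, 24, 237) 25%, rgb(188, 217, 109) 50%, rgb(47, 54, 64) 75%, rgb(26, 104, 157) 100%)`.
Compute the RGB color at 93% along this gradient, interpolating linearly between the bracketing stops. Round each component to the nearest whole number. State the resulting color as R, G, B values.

93% lies between the 75% and 100% stops, so the local fraction is t = (93 − 75)/(100 − 75) = 18/25 ≈ 0.72.
R = 47 + 0.72 × (26 − 47) = 31.88 → 32
G = 54 + 0.72 × (104 − 54) = 90 → 90
B = 64 + 0.72 × (157 − 64) = 130.96 → 131

(32, 90, 131)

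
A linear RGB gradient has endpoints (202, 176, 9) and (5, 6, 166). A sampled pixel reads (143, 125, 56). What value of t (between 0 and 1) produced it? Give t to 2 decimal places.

Invert the lerp on the R channel (largest span, 197): t = (143 − 202) / (5 − 202) = -59/-197 = 0.29949.
Check on G: (125 − 176)/(6 − 176) = 0.3 ✓

0.30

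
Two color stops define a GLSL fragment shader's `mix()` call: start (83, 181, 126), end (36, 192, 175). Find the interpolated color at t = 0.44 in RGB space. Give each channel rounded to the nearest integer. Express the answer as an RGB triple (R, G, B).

R = 83 + 0.44 × (36 − 83) = 83 + 0.44 × -47 = 62.32 → 62
G = 181 + 0.44 × (192 − 181) = 181 + 0.44 × 11 = 185.84 → 186
B = 126 + 0.44 × (175 − 126) = 126 + 0.44 × 49 = 147.56 → 148
So the blended color is (62, 186, 148), about #3eba94.

(62, 186, 148)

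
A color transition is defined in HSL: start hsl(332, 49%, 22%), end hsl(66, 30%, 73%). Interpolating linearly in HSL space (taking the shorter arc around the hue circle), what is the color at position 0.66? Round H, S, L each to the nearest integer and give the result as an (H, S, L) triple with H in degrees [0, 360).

Hue: 66 − 332 = -266°, but |-266| > 180 so the shorter arc goes the other way: Δh = -266 + 360 = 94°.
H = 332 + 0.66 × (94) = 394.04 → 394 → 394 mod 360 = 34°
S = 49 + 0.66 × (30 − 49) = 36.46 → 36%
L = 22 + 0.66 × (73 − 22) = 55.66 → 56%

(34, 36, 56)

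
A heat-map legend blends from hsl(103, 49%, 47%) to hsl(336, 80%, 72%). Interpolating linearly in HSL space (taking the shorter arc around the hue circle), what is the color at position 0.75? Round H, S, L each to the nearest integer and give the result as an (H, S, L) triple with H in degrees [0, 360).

Hue: 336 − 103 = 233°, but |233| > 180 so the shorter arc goes the other way: Δh = 233 − 360 = -127°.
H = 103 + 0.75 × (-127) = 7.75 → 8°
S = 49 + 0.75 × (80 − 49) = 72.25 → 72%
L = 47 + 0.75 × (72 − 47) = 65.75 → 66%

(8, 72, 66)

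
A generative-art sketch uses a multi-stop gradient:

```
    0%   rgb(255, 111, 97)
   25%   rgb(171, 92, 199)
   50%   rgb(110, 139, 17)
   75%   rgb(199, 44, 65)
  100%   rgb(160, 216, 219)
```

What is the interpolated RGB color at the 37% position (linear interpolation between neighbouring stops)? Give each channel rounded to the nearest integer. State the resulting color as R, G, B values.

37% lies between the 25% and 50% stops, so the local fraction is t = (37 − 25)/(50 − 25) = 12/25 ≈ 0.48.
R = 171 + 0.48 × (110 − 171) = 141.72 → 142
G = 92 + 0.48 × (139 − 92) = 114.56 → 115
B = 199 + 0.48 × (17 − 199) = 111.64 → 112

(142, 115, 112)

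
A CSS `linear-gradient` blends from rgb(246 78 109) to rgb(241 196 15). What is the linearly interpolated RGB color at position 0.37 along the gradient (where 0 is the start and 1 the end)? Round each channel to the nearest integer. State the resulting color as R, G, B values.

(244, 122, 74)

R = 246 + 0.37 × (241 − 246) = 246 + 0.37 × -5 = 244.15 → 244
G = 78 + 0.37 × (196 − 78) = 78 + 0.37 × 118 = 121.66 → 122
B = 109 + 0.37 × (15 − 109) = 109 + 0.37 × -94 = 74.22 → 74
So the blended color is (244, 122, 74), about #f47a4a.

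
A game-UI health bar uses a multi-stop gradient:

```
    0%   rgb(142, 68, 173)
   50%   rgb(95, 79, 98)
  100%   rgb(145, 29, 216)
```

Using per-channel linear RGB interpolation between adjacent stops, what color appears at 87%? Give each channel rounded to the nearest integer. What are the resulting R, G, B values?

(132, 42, 185)

87% lies between the 50% and 100% stops, so the local fraction is t = (87 − 50)/(100 − 50) = 37/50 ≈ 0.74.
R = 95 + 0.74 × (145 − 95) = 132 → 132
G = 79 + 0.74 × (29 − 79) = 42 → 42
B = 98 + 0.74 × (216 − 98) = 185.32 → 185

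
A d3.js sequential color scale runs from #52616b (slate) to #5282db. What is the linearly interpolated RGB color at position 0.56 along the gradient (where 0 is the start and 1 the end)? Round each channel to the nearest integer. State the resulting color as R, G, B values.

(82, 115, 170)

#52616b → (82, 97, 107); #5282db → (82, 130, 219).
R = 82 + 0.56 × (82 − 82) = 82 + 0.56 × 0 = 82 → 82
G = 97 + 0.56 × (130 − 97) = 97 + 0.56 × 33 = 115.48 → 115
B = 107 + 0.56 × (219 − 107) = 107 + 0.56 × 112 = 169.72 → 170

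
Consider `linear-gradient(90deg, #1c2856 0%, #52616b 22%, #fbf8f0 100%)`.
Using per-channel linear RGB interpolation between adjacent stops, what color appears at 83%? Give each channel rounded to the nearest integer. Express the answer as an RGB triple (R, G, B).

(214, 215, 211)

83% lies between the 22% and 100% stops, so the local fraction is t = (83 − 22)/(100 − 22) = 61/78 ≈ 0.7821.
#52616b → (82, 97, 107); #fbf8f0 → (251, 248, 240).
R = 82 + 0.7821 × (251 − 82) = 214.175 → 214
G = 97 + 0.7821 × (248 − 97) = 215.097 → 215
B = 107 + 0.7821 × (240 − 107) = 211.019 → 211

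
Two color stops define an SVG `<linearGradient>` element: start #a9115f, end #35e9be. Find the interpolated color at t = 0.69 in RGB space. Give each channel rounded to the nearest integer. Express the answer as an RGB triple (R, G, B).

(89, 166, 161)

#a9115f → (169, 17, 95); #35e9be → (53, 233, 190).
R = 169 + 0.69 × (53 − 169) = 169 + 0.69 × -116 = 88.96 → 89
G = 17 + 0.69 × (233 − 17) = 17 + 0.69 × 216 = 166.04 → 166
B = 95 + 0.69 × (190 − 95) = 95 + 0.69 × 95 = 160.55 → 161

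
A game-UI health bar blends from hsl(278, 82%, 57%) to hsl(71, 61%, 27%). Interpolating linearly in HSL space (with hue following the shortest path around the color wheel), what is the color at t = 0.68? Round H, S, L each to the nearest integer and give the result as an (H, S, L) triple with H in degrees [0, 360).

(22, 68, 37)

Hue: 71 − 278 = -207°, but |-207| > 180 so the shorter arc goes the other way: Δh = -207 + 360 = 153°.
H = 278 + 0.68 × (153) = 382.04 → 382 → 382 mod 360 = 22°
S = 82 + 0.68 × (61 − 82) = 67.72 → 68%
L = 57 + 0.68 × (27 − 57) = 36.6 → 37%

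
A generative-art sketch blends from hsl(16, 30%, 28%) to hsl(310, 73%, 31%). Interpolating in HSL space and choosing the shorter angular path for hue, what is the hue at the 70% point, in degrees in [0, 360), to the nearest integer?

Hue: 310 − 16 = 294°, but |294| > 180 so the shorter arc goes the other way: Δh = 294 − 360 = -66°.
H = 16 + 0.7 × (-66) = -30.2 → -30 → -30 mod 360 = 330°

330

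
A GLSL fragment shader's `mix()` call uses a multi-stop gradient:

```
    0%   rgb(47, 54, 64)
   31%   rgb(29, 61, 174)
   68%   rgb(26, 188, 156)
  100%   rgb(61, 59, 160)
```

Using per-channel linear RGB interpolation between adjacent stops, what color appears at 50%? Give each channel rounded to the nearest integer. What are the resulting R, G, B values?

50% lies between the 31% and 68% stops, so the local fraction is t = (50 − 31)/(68 − 31) = 19/37 ≈ 0.5135.
R = 29 + 0.5135 × (26 − 29) = 27.459 → 27
G = 61 + 0.5135 × (188 − 61) = 126.215 → 126
B = 174 + 0.5135 × (156 − 174) = 164.757 → 165

(27, 126, 165)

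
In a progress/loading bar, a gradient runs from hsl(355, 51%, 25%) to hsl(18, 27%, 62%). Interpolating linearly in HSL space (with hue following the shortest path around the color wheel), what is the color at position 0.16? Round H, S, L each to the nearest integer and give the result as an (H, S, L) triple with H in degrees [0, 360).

(359, 47, 31)

Hue: 18 − 355 = -337°, but |-337| > 180 so the shorter arc goes the other way: Δh = -337 + 360 = 23°.
H = 355 + 0.16 × (23) = 358.68 → 359°
S = 51 + 0.16 × (27 − 51) = 47.16 → 47%
L = 25 + 0.16 × (62 − 25) = 30.92 → 31%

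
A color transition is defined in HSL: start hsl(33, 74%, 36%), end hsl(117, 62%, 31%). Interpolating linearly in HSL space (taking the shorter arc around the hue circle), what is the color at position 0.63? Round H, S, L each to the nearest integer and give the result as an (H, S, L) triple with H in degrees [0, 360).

(86, 66, 33)

Hue arc: Δh = 117 − 33 = 84° (|Δh| ≤ 180, already the shorter path).
H = 33 + 0.63 × (84) = 85.92 → 86°
S = 74 + 0.63 × (62 − 74) = 66.44 → 66%
L = 36 + 0.63 × (31 − 36) = 32.85 → 33%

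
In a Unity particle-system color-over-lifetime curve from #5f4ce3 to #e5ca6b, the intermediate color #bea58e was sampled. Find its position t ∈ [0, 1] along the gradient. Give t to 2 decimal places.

0.71

Invert the lerp on the R channel (largest span, 134): t = (190 − 95) / (229 − 95) = 95/134 = 0.70896.
Check on G: (165 − 76)/(202 − 76) = 0.7063 ✓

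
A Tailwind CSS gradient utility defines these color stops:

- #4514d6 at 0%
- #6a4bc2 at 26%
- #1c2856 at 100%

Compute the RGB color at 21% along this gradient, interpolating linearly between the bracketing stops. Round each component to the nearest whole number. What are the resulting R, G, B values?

(99, 64, 198)

21% lies between the 0% and 26% stops, so the local fraction is t = (21 − 0)/(26 − 0) = 21/26 ≈ 0.8077.
#4514d6 → (69, 20, 214); #6a4bc2 → (106, 75, 194).
R = 69 + 0.8077 × (106 − 69) = 98.885 → 99
G = 20 + 0.8077 × (75 − 20) = 64.423 → 64
B = 214 + 0.8077 × (194 − 214) = 197.846 → 198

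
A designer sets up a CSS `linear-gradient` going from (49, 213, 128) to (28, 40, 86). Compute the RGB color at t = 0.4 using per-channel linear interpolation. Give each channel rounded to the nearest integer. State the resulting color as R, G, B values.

(41, 144, 111)

R = 49 + 0.4 × (28 − 49) = 49 + 0.4 × -21 = 40.6 → 41
G = 213 + 0.4 × (40 − 213) = 213 + 0.4 × -173 = 143.8 → 144
B = 128 + 0.4 × (86 − 128) = 128 + 0.4 × -42 = 111.2 → 111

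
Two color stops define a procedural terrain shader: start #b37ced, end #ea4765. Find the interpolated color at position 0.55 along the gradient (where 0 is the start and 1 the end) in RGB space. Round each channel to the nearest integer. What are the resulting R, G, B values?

#b37ced → (179, 124, 237); #ea4765 → (234, 71, 101).
R = 179 + 0.55 × (234 − 179) = 179 + 0.55 × 55 = 209.25 → 209
G = 124 + 0.55 × (71 − 124) = 124 + 0.55 × -53 = 94.85 → 95
B = 237 + 0.55 × (101 − 237) = 237 + 0.55 × -136 = 162.2 → 162

(209, 95, 162)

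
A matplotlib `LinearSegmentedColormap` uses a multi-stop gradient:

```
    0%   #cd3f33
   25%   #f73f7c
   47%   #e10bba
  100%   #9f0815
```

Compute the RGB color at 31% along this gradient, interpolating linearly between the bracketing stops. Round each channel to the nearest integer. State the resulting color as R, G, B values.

(241, 49, 141)

31% lies between the 25% and 47% stops, so the local fraction is t = (31 − 25)/(47 − 25) = 6/22 ≈ 0.2727.
#f73f7c → (247, 63, 124); #e10bba → (225, 11, 186).
R = 247 + 0.2727 × (225 − 247) = 241.001 → 241
G = 63 + 0.2727 × (11 − 63) = 48.82 → 49
B = 124 + 0.2727 × (186 − 124) = 140.907 → 141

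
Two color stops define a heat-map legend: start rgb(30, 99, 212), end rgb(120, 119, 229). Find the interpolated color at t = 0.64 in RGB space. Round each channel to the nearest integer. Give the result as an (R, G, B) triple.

(88, 112, 223)

R = 30 + 0.64 × (120 − 30) = 30 + 0.64 × 90 = 87.6 → 88
G = 99 + 0.64 × (119 − 99) = 99 + 0.64 × 20 = 111.8 → 112
B = 212 + 0.64 × (229 − 212) = 212 + 0.64 × 17 = 222.88 → 223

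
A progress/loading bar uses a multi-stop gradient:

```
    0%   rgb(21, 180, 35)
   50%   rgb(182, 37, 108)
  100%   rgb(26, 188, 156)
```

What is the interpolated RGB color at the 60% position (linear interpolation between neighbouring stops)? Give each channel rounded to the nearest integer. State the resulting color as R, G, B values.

60% lies between the 50% and 100% stops, so the local fraction is t = (60 − 50)/(100 − 50) = 10/50 ≈ 0.2.
R = 182 + 0.2 × (26 − 182) = 150.8 → 151
G = 37 + 0.2 × (188 − 37) = 67.2 → 67
B = 108 + 0.2 × (156 − 108) = 117.6 → 118

(151, 67, 118)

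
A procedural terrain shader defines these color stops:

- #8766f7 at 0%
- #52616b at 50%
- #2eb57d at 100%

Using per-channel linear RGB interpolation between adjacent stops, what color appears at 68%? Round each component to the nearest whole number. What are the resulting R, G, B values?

(69, 127, 113)

68% lies between the 50% and 100% stops, so the local fraction is t = (68 − 50)/(100 − 50) = 18/50 ≈ 0.36.
#52616b → (82, 97, 107); #2eb57d → (46, 181, 125).
R = 82 + 0.36 × (46 − 82) = 69.04 → 69
G = 97 + 0.36 × (181 − 97) = 127.24 → 127
B = 107 + 0.36 × (125 − 107) = 113.48 → 113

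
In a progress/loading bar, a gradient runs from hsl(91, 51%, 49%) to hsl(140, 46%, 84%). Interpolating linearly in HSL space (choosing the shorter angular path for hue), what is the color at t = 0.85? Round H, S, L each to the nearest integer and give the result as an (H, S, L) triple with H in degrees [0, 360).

Hue arc: Δh = 140 − 91 = 49° (|Δh| ≤ 180, already the shorter path).
H = 91 + 0.85 × (49) = 132.65 → 133°
S = 51 + 0.85 × (46 − 51) = 46.75 → 47%
L = 49 + 0.85 × (84 − 49) = 78.75 → 79%

(133, 47, 79)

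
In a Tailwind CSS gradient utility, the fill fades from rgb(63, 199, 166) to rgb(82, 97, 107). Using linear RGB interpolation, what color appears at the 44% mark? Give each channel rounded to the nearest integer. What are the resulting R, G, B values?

(71, 154, 140)

44% corresponds to t = 0.44.
R = 63 + 0.44 × (82 − 63) = 63 + 0.44 × 19 = 71.36 → 71
G = 199 + 0.44 × (97 − 199) = 199 + 0.44 × -102 = 154.12 → 154
B = 166 + 0.44 × (107 − 166) = 166 + 0.44 × -59 = 140.04 → 140
So the blended color is (71, 154, 140), about #479a8c.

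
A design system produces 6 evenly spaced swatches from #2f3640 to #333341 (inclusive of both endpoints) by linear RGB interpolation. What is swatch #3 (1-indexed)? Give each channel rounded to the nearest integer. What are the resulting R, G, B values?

With 6 swatches and endpoints inclusive, swatch 3 sits at t = (3 − 1)/(6 − 1) = 2/5 ≈ 0.4.
#2f3640 → (47, 54, 64); #333341 → (51, 51, 65).
R = 47 + 0.4 × (51 − 47) = 48.6 → 49
G = 54 + 0.4 × (51 − 54) = 52.8 → 53
B = 64 + 0.4 × (65 − 64) = 64.4 → 64

(49, 53, 64)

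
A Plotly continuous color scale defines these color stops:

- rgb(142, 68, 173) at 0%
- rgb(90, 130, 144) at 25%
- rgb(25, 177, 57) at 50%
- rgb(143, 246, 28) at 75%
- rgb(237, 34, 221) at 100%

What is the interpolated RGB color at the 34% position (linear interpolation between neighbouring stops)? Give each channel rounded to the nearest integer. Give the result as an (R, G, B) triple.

34% lies between the 25% and 50% stops, so the local fraction is t = (34 − 25)/(50 − 25) = 9/25 ≈ 0.36.
R = 90 + 0.36 × (25 − 90) = 66.6 → 67
G = 130 + 0.36 × (177 − 130) = 146.92 → 147
B = 144 + 0.36 × (57 − 144) = 112.68 → 113

(67, 147, 113)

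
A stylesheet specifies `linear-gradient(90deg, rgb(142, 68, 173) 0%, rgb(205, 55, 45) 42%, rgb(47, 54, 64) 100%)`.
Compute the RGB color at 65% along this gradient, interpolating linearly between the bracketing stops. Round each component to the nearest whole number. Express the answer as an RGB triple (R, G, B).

(142, 55, 53)

65% lies between the 42% and 100% stops, so the local fraction is t = (65 − 42)/(100 − 42) = 23/58 ≈ 0.3966.
R = 205 + 0.3966 × (47 − 205) = 142.337 → 142
G = 55 + 0.3966 × (54 − 55) = 54.603 → 55
B = 45 + 0.3966 × (64 − 45) = 52.535 → 53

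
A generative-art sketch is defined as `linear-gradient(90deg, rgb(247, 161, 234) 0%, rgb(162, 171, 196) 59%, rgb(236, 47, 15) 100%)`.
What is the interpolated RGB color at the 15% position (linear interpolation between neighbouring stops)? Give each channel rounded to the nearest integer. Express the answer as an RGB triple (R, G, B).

(225, 164, 224)

15% lies between the 0% and 59% stops, so the local fraction is t = (15 − 0)/(59 − 0) = 15/59 ≈ 0.2542.
R = 247 + 0.2542 × (162 − 247) = 225.393 → 225
G = 161 + 0.2542 × (171 − 161) = 163.542 → 164
B = 234 + 0.2542 × (196 − 234) = 224.34 → 224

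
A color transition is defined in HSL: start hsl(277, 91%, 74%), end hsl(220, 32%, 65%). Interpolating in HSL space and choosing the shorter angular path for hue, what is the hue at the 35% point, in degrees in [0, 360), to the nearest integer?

Hue arc: Δh = 220 − 277 = -57° (|Δh| ≤ 180, already the shorter path).
H = 277 + 0.35 × (-57) = 257.05 → 257°

257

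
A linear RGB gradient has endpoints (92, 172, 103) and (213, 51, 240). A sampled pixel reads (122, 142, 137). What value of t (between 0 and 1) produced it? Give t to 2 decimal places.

Invert the lerp on the B channel (largest span, 137): t = (137 − 103) / (240 − 103) = 34/137 = 0.24818.
Check on R: (122 − 92)/(213 − 92) = 0.2479 ✓

0.25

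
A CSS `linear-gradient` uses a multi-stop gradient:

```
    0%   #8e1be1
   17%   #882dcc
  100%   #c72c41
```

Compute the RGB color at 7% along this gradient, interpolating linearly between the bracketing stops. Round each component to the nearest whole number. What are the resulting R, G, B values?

7% lies between the 0% and 17% stops, so the local fraction is t = (7 − 0)/(17 − 0) = 7/17 ≈ 0.4118.
#8e1be1 → (142, 27, 225); #882dcc → (136, 45, 204).
R = 142 + 0.4118 × (136 − 142) = 139.529 → 140
G = 27 + 0.4118 × (45 − 27) = 34.412 → 34
B = 225 + 0.4118 × (204 − 225) = 216.352 → 216

(140, 34, 216)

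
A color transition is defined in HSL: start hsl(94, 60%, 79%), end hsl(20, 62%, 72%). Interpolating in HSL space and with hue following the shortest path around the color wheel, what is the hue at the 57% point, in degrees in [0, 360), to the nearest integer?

52

Hue arc: Δh = 20 − 94 = -74° (|Δh| ≤ 180, already the shorter path).
H = 94 + 0.57 × (-74) = 51.82 → 52°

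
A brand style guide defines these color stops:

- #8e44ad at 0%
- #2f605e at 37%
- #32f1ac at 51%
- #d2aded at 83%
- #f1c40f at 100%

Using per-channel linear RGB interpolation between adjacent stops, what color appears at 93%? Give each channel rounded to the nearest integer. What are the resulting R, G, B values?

93% lies between the 83% and 100% stops, so the local fraction is t = (93 − 83)/(100 − 83) = 10/17 ≈ 0.5882.
#d2aded → (210, 173, 237); #f1c40f → (241, 196, 15).
R = 210 + 0.5882 × (241 − 210) = 228.234 → 228
G = 173 + 0.5882 × (196 − 173) = 186.529 → 187
B = 237 + 0.5882 × (15 − 237) = 106.42 → 106

(228, 187, 106)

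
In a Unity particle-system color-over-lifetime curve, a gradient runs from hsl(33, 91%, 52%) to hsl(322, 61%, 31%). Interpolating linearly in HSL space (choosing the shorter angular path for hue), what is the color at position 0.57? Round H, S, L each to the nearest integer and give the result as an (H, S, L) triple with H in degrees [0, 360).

Hue: 322 − 33 = 289°, but |289| > 180 so the shorter arc goes the other way: Δh = 289 − 360 = -71°.
H = 33 + 0.57 × (-71) = -7.47 → -7 → -7 mod 360 = 353°
S = 91 + 0.57 × (61 − 91) = 73.9 → 74%
L = 52 + 0.57 × (31 − 52) = 40.03 → 40%

(353, 74, 40)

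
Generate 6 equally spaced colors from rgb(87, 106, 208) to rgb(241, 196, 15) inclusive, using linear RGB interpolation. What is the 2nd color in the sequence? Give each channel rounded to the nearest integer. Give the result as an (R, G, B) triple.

(118, 124, 169)

With 6 swatches and endpoints inclusive, swatch 2 sits at t = (2 − 1)/(6 − 1) = 1/5 ≈ 0.2.
R = 87 + 0.2 × (241 − 87) = 117.8 → 118
G = 106 + 0.2 × (196 − 106) = 124 → 124
B = 208 + 0.2 × (15 − 208) = 169.4 → 169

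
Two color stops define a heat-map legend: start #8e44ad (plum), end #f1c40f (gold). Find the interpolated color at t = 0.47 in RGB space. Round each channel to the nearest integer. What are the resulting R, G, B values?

#8e44ad → (142, 68, 173); #f1c40f → (241, 196, 15).
R = 142 + 0.47 × (241 − 142) = 142 + 0.47 × 99 = 188.53 → 189
G = 68 + 0.47 × (196 − 68) = 68 + 0.47 × 128 = 128.16 → 128
B = 173 + 0.47 × (15 − 173) = 173 + 0.47 × -158 = 98.74 → 99

(189, 128, 99)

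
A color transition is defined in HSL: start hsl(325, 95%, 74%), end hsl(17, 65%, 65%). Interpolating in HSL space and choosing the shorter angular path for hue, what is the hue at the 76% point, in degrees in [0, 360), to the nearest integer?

Hue: 17 − 325 = -308°, but |-308| > 180 so the shorter arc goes the other way: Δh = -308 + 360 = 52°.
H = 325 + 0.76 × (52) = 364.52 → 365 → 365 mod 360 = 5°

5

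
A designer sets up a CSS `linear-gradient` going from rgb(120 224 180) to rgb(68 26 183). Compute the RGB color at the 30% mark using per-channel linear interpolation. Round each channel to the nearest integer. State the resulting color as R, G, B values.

(104, 165, 181)

30% corresponds to t = 0.3.
R = 120 + 0.3 × (68 − 120) = 120 + 0.3 × -52 = 104.4 → 104
G = 224 + 0.3 × (26 − 224) = 224 + 0.3 × -198 = 164.6 → 165
B = 180 + 0.3 × (183 − 180) = 180 + 0.3 × 3 = 180.9 → 181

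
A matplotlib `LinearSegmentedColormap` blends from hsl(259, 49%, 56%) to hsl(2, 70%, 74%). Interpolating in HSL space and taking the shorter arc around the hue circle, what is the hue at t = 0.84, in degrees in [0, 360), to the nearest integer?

Hue: 2 − 259 = -257°, but |-257| > 180 so the shorter arc goes the other way: Δh = -257 + 360 = 103°.
H = 259 + 0.84 × (103) = 345.52 → 346°

346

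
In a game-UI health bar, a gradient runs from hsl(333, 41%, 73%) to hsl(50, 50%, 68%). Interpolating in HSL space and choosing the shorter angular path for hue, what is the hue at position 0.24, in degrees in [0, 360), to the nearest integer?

Hue: 50 − 333 = -283°, but |-283| > 180 so the shorter arc goes the other way: Δh = -283 + 360 = 77°.
H = 333 + 0.24 × (77) = 351.48 → 351°

351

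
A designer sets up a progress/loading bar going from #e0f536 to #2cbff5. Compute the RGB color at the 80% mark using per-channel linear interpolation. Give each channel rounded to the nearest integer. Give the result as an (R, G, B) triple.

#e0f536 → (224, 245, 54); #2cbff5 → (44, 191, 245).
80% corresponds to t = 0.8.
R = 224 + 0.8 × (44 − 224) = 224 + 0.8 × -180 = 80 → 80
G = 245 + 0.8 × (191 − 245) = 245 + 0.8 × -54 = 201.8 → 202
B = 54 + 0.8 × (245 − 54) = 54 + 0.8 × 191 = 206.8 → 207

(80, 202, 207)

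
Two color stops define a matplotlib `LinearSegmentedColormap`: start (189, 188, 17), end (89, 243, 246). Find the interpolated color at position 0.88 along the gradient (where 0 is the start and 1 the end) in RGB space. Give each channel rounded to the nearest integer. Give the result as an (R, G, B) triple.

(101, 236, 219)

R = 189 + 0.88 × (89 − 189) = 189 + 0.88 × -100 = 101 → 101
G = 188 + 0.88 × (243 − 188) = 188 + 0.88 × 55 = 236.4 → 236
B = 17 + 0.88 × (246 − 17) = 17 + 0.88 × 229 = 218.52 → 219
So the blended color is (101, 236, 219), about #65ecdb.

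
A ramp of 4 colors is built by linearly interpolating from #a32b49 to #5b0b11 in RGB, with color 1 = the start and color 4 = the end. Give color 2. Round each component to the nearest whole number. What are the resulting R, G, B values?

(139, 32, 54)

With 4 swatches and endpoints inclusive, swatch 2 sits at t = (2 − 1)/(4 − 1) = 1/3 ≈ 0.3333.
#a32b49 → (163, 43, 73); #5b0b11 → (91, 11, 17).
R = 163 + 0.3333 × (91 − 163) = 139.002 → 139
G = 43 + 0.3333 × (11 − 43) = 32.334 → 32
B = 73 + 0.3333 × (17 − 73) = 54.335 → 54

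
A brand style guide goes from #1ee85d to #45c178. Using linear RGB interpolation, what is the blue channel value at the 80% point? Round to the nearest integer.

B₁ = 93 (from #1ee85d), B₂ = 120 (from #45c178).
B = 93 + 0.8 × (120 − 93) = 114.6 → 115

115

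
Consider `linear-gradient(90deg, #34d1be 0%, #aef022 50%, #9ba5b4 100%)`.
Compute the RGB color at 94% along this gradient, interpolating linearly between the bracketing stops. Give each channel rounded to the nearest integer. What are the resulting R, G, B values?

94% lies between the 50% and 100% stops, so the local fraction is t = (94 − 50)/(100 − 50) = 44/50 ≈ 0.88.
#aef022 → (174, 240, 34); #9ba5b4 → (155, 165, 180).
R = 174 + 0.88 × (155 − 174) = 157.28 → 157
G = 240 + 0.88 × (165 − 240) = 174 → 174
B = 34 + 0.88 × (180 − 34) = 162.48 → 162

(157, 174, 162)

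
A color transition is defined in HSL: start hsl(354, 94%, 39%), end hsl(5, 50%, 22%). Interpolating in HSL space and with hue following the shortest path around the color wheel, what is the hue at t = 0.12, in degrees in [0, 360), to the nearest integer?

355

Hue: 5 − 354 = -349°, but |-349| > 180 so the shorter arc goes the other way: Δh = -349 + 360 = 11°.
H = 354 + 0.12 × (11) = 355.32 → 355°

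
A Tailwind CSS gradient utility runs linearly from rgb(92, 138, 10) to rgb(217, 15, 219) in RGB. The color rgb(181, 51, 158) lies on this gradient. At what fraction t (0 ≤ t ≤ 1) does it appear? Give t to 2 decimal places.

Invert the lerp on the B channel (largest span, 209): t = (158 − 10) / (219 − 10) = 148/209 = 0.70813.
Check on R: (181 − 92)/(217 − 92) = 0.712 ✓

0.71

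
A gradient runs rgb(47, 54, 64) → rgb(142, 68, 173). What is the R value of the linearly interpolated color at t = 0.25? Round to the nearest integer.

R = 47 + 0.25 × (142 − 47) = 70.75 → 71

71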